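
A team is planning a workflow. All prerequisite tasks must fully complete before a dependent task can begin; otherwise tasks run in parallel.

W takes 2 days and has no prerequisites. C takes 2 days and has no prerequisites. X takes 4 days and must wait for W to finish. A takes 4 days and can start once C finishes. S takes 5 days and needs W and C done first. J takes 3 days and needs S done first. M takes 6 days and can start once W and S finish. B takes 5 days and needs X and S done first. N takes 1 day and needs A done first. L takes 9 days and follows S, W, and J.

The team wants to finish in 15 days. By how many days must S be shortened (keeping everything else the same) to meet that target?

4

Current finish: 19 days; target: 15.
S is on every critical path, so each day cut from S cuts the finish by one (this holds down to a finish of 15).
Need 19 − 15 = 4 days off S → S becomes 1 day, finish becomes 15.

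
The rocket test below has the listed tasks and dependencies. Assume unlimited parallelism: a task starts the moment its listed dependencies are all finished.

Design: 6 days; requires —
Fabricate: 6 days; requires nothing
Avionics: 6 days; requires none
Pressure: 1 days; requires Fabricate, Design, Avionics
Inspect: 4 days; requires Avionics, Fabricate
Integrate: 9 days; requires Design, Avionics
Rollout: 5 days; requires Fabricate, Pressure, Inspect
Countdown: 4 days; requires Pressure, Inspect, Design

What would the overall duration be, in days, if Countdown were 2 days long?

Baseline: Design→Integrate = 6+9 = 15 → 15 days.
Countdown has 1 day of float (longest path through it is 14).
No other chain overtakes it, so the finish is 15 days.

15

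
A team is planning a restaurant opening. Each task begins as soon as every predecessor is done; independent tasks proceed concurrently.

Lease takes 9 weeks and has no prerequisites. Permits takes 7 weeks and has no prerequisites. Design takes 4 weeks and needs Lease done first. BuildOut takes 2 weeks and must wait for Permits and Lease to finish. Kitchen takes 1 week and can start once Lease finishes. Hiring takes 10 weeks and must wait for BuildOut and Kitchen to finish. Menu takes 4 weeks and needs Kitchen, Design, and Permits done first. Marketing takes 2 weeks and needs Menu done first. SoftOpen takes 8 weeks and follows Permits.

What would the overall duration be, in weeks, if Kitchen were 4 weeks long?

Baseline: Lease→BuildOut→Hiring = 9+2+10 = 21 → 21 weeks.
Kitchen has 1 week of float (longest path through it is 20).
The binding chain switches to Lease→Kitchen→Hiring = 9+4+10 = 23; finish 23 weeks.

23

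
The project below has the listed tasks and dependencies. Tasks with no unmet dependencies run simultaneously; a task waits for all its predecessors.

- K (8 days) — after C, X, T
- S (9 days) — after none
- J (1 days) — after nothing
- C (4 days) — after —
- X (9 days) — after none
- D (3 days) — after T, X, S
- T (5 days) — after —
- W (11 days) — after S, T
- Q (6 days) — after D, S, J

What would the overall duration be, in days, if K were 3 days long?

Critical path before the change: S→W = 9+11 = 20 giving 20 days.
K has 3 days of float (longest path through it is 17).
That remains the longest chain; total 20 days.

20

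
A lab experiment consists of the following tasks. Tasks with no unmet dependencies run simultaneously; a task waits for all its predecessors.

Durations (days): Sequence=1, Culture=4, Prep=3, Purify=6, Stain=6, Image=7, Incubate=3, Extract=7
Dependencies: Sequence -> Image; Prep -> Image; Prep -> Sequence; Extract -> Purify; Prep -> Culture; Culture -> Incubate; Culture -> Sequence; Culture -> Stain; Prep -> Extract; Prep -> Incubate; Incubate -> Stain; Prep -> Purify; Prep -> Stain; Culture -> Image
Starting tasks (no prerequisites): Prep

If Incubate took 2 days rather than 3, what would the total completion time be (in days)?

Critical path before the change: Prep→Culture→Incubate→Stain = 3+4+3+6 = 16 giving 16 days.
Since Incubate is critical, the -1 change carries straight to that chain (now 15 days).
New critical path: Prep→Extract→Purify = 3+7+6 = 16 ⇒ 16 days.

16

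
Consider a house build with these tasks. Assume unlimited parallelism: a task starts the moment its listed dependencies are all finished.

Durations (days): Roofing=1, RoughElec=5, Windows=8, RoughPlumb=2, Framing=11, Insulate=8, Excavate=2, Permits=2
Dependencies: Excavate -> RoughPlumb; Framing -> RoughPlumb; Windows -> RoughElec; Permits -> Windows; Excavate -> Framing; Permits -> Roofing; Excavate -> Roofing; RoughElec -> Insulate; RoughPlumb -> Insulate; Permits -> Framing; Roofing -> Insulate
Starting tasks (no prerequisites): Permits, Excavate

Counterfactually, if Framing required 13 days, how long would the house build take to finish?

Baseline: Permits→Framing→RoughPlumb→Insulate = 2+11+2+8 = 23 → 23 days.
Framing lies on that path, so at 13 days the path becomes 25 days.
The critical path is still Permits→Framing→RoughPlumb→Insulate; finish is now 25 days.

25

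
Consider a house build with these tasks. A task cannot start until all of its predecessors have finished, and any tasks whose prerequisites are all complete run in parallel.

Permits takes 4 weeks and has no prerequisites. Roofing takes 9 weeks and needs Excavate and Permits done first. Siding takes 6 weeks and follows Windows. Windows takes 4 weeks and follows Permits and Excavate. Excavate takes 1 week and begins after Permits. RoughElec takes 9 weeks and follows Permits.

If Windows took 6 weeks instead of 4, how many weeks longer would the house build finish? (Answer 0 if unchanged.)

2

The binding path is Permits→Excavate→Windows→Siding = 4+1+4+6 = 15; finish at 15 weeks.
Windows is on the critical path; changing it to 6 makes that path 17 weeks.
No other chain overtakes it, so the finish is 17 weeks.
Change in finish: 17 − 15 = +2 weeks.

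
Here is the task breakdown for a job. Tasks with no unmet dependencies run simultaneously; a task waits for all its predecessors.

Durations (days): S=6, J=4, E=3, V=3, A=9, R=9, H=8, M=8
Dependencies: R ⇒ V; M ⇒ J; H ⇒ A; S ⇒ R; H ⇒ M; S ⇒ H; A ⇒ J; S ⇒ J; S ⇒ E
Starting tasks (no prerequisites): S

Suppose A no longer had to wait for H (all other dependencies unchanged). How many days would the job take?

Before: longest chain S→H→A→J = 6+8+9+4 = 27, finish 27.
Without H→A, A's earliest start moves from 14 to 0.
The longest chain is now S→H→M→J = 6+8+8+4 = 26, so the job takes 26 days.

26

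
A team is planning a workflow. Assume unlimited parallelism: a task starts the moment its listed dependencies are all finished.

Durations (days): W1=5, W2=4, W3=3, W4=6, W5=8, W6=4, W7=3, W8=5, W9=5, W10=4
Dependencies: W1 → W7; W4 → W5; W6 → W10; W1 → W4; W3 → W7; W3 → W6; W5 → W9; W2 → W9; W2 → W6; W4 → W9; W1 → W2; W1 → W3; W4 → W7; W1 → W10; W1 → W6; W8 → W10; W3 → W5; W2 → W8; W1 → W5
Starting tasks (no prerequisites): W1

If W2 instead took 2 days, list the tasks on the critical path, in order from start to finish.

W1, W4, W5, W9

The binding path is W1→W4→W5→W9 = 5+6+8+5 = 24; finish at 24 days.
W2 has 6 days of float (longest path through it is 18).
No other chain overtakes it, so the finish is 24 days.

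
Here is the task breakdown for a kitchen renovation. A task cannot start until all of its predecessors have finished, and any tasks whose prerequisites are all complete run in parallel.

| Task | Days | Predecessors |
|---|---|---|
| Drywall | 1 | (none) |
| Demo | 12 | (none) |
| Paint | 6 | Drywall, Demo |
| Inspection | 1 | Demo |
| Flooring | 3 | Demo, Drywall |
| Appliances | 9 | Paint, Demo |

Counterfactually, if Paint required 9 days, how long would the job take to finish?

30

Actual critical path: Demo→Paint→Appliances = 12+6+9 = 27 ⇒ 27 days.
Since Paint is critical, the +3 change carries straight to that chain (now 30 days).
That remains the longest chain; total 30 days.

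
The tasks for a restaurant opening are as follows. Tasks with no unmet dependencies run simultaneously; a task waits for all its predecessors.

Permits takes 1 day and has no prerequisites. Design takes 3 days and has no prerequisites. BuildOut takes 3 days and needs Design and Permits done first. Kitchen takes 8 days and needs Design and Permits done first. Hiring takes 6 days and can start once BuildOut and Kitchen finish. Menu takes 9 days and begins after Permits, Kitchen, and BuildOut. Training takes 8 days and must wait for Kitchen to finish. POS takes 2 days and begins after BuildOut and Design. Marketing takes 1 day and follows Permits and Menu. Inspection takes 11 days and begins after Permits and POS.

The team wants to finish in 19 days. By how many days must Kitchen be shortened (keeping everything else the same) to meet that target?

2

Current finish: 21 days; target: 19.
Kitchen is on every critical path, so each day cut from Kitchen cuts the finish by one (this holds down to a finish of 19).
Need 21 − 19 = 2 days off Kitchen → Kitchen becomes 6 days, finish becomes 19.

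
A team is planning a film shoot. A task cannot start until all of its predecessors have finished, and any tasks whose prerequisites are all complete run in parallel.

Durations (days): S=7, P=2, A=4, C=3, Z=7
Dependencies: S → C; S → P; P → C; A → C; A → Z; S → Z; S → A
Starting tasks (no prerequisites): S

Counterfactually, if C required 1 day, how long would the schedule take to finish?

18

Actual critical path: S→A→Z = 7+4+7 = 18 ⇒ 18 days.
C has 4 days of float (longest path through it is 14).
No other chain overtakes it, so the finish is 18 days.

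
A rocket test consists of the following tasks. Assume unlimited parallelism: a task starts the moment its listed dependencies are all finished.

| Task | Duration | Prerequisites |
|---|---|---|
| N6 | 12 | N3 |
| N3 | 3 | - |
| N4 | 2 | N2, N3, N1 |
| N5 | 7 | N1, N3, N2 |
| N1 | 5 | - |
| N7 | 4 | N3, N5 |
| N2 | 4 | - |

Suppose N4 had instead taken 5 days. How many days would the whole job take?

Critical path before the change: N1→N5→N7 = 5+7+4 = 16 giving 16 days.
N4 has 9 days of float (longest path through it is 7).
The critical path is still N1→N5→N7; finish is now 16 days.

16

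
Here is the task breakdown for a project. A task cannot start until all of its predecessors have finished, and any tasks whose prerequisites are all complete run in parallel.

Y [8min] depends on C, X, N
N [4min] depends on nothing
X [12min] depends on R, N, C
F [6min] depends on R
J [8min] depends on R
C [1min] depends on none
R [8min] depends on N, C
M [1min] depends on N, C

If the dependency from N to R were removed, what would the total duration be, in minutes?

29

Before: longest chain N→R→X→Y = 4+8+12+8 = 32, finish 32.
Without N→R, R's earliest start moves from 4 to 1.
The longest chain is now C→R→X→Y = 1+8+12+8 = 29, so the project takes 29 minutes.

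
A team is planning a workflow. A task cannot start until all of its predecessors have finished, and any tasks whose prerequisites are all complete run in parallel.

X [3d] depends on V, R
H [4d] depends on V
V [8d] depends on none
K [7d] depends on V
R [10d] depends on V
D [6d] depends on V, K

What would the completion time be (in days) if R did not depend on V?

21

With the dependency in place, V→K→D = 8+7+6 = 21 sets the finish at 21 days.
Without V→R, R's earliest start moves from 8 to 0.
New critical path: V→K→D = 8+7+6 = 21 ⇒ 21 days.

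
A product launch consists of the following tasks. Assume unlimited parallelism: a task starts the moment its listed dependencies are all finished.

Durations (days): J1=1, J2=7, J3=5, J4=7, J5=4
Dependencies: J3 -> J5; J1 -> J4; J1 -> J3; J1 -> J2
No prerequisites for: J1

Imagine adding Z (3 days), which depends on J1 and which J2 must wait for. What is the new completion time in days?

Originally the job takes 10 days.
With Z inserted, J2 now waits for max(J1, Z).
New critical path: J1→Z→J2 = 1+3+7 = 11 ⇒ 11 days.

11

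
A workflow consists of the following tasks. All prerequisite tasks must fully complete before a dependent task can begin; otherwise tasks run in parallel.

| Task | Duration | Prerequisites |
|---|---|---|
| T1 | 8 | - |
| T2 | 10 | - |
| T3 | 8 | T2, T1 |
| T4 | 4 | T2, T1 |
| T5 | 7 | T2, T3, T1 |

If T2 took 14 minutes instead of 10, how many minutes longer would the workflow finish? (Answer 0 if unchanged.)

4

Baseline: T2→T3→T5 = 10+8+7 = 25 → 25 minutes.
Since T2 is critical, the +4 change carries straight to that chain (now 29 minutes).
That remains the longest chain; total 29 minutes.
Change in finish: 29 − 25 = +4 minutes.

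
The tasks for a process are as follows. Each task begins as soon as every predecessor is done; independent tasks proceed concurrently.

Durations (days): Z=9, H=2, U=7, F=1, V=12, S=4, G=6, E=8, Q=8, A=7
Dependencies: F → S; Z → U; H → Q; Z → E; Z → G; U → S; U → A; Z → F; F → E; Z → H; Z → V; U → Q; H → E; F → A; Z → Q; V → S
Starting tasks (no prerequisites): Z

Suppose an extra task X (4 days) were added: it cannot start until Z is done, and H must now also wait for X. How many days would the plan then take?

Originally the plan takes 25 days.
With X inserted, H now waits for max(Z, X).
New critical path: Z→V→S = 9+12+4 = 25 ⇒ 25 days.

25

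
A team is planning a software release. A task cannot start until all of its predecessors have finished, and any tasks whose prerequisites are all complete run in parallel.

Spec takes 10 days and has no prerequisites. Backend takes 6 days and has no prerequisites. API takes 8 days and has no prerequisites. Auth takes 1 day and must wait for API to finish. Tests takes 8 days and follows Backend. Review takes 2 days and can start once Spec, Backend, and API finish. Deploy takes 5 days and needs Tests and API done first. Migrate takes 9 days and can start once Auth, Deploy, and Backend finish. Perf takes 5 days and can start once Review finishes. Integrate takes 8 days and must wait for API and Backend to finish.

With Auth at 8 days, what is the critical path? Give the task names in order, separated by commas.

As given, the longest chain is Backend→Tests→Deploy→Migrate = 6+8+5+9 = 28, so the finish is 28 days.
The longest path through Auth is only 18 days, so Auth has float 10.
The critical path is still Backend→Tests→Deploy→Migrate; finish is now 28 days.

Backend, Tests, Deploy, Migrate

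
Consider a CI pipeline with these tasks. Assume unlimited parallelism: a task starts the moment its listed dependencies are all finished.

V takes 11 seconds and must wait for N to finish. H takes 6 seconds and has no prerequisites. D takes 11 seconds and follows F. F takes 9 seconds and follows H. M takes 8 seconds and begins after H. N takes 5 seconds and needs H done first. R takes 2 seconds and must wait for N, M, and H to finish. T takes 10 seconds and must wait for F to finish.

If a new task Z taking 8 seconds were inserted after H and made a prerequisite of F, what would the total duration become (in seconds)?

Originally the project takes 26 seconds.
With Z inserted, F now waits for max(H, Z).
New critical path: H→Z→F→D = 6+8+9+11 = 34 ⇒ 34 seconds.

34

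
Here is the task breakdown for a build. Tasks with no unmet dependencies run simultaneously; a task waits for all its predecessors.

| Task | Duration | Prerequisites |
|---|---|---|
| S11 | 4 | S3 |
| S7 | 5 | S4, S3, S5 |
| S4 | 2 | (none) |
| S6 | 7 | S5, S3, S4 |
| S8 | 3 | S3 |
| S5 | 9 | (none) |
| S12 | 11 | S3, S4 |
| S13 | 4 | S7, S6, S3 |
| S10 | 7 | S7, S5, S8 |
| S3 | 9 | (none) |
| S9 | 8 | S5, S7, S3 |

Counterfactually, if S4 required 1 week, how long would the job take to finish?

Actual critical path: S3→S7→S9 = 9+5+8 = 22 ⇒ 22 weeks.
S4 is off the critical path — its longest chain is 15 weeks, giving 7 of slack.
The critical path is still S3→S7→S9; finish is now 22 weeks.

22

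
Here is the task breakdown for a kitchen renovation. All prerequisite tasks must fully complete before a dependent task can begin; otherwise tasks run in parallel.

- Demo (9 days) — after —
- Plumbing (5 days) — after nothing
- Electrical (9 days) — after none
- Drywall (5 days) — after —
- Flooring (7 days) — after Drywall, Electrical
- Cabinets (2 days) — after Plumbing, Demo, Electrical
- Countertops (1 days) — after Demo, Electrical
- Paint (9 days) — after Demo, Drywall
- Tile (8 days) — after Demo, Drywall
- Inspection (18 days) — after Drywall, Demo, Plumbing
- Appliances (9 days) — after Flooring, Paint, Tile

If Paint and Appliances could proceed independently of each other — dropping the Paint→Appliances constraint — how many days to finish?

Before: longest chain Demo→Paint→Appliances = 9+9+9 = 27, finish 27.
Without Paint→Appliances, Appliances's earliest start moves from 18 to 17.
The longest chain is now Demo→Inspection = 9+18 = 27, so the kitchen renovation takes 27 days.

27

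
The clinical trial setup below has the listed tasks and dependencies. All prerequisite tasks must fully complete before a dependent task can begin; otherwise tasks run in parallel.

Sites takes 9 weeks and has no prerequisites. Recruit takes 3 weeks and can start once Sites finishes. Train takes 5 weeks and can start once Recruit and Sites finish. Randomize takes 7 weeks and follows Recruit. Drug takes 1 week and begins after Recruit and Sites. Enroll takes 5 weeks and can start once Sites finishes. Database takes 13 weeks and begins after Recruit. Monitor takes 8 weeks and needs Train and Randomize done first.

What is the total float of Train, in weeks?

2

The longest chain is Sites→Recruit→Randomize→Monitor = 9+3+7+8 = 27; overall finish 27 weeks.
The longest chain containing Train totals 25 weeks.
Float = 27 − 25 = 2.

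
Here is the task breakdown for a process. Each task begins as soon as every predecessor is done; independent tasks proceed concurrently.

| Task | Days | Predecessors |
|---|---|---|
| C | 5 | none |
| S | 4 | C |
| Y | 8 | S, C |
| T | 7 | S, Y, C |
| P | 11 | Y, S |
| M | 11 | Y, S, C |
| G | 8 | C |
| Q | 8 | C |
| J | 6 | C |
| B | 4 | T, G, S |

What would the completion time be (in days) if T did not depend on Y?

Before: longest chain C→S→Y→T→B = 5+4+8+7+4 = 28, finish 28.
Without Y→T, T's earliest start moves from 17 to 9.
New critical path: C→S→Y→P = 5+4+8+11 = 28 ⇒ 28 days.

28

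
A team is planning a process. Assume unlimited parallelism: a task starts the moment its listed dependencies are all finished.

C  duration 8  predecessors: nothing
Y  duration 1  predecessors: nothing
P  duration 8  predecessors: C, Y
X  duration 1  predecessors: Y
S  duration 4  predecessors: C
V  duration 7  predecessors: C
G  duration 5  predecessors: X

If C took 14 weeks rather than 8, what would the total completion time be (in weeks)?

Critical path before the change: C→P = 8+8 = 16 giving 16 weeks.
C lies on that path, so at 14 weeks the path becomes 22 weeks.
That remains the longest chain; total 22 weeks.

22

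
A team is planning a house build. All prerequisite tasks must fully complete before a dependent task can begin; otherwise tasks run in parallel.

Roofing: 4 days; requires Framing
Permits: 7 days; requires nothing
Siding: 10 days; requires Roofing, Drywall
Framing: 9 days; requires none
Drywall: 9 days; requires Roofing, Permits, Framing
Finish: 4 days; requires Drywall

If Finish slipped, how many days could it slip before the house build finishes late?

Framing→Roofing→Drywall→Siding = 9+4+9+10 = 32 sets the makespan at 32 days.
Longest path through Finish: 26 days (earliest finish 26, latest finish 32).
So Finish can slip 32 − 26 = 6 days.

6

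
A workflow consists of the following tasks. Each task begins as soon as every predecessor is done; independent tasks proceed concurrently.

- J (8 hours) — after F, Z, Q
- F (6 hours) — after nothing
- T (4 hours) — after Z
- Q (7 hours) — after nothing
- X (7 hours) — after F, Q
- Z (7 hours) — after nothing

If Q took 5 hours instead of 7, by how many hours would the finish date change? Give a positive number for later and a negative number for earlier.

Actual critical path: Q→J = 7+8 = 15 ⇒ 15 hours.
Since Q is critical, the -2 change carries straight to that chain (now 13 hours).
New critical path: Z→J = 7+8 = 15 ⇒ 15 hours.
Change in finish: 15 − 15 = +0 hours.

0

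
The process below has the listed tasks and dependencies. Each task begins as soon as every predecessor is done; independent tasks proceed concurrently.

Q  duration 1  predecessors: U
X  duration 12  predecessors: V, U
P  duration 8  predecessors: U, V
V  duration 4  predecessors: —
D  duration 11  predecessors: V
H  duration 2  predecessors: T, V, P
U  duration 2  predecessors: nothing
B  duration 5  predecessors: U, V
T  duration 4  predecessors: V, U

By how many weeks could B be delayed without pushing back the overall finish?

The longest chain is V→X = 4+12 = 16; overall finish 16 weeks.
The longest chain containing B totals 9 weeks.
Slack of B = 11 − 4 = 7 weeks.

7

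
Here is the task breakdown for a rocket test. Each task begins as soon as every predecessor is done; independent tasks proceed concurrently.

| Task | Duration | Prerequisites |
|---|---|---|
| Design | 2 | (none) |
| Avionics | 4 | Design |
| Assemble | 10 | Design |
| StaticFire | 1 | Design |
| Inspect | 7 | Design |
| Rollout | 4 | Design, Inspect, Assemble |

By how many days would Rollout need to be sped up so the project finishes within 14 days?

2

Current finish: 16 days; target: 14.
Rollout is on every critical path, so each day cut from Rollout cuts the finish by one (this holds down to a finish of 13).
Need 16 − 14 = 2 days off Rollout → Rollout becomes 2 days, finish becomes 14.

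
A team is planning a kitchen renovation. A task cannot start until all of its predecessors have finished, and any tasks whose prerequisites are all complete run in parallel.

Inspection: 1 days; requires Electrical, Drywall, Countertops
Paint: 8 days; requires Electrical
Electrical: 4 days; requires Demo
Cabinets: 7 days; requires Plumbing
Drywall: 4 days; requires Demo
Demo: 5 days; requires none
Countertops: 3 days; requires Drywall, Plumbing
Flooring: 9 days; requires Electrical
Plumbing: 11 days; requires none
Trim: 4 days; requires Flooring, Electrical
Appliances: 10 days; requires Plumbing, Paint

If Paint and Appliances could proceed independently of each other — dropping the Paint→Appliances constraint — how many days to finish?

Before: longest chain Demo→Electrical→Paint→Appliances = 5+4+8+10 = 27, finish 27.
Without Paint→Appliances, Appliances's earliest start moves from 17 to 11.
New critical path: Demo→Electrical→Flooring→Trim = 5+4+9+4 = 22 ⇒ 22 days.

22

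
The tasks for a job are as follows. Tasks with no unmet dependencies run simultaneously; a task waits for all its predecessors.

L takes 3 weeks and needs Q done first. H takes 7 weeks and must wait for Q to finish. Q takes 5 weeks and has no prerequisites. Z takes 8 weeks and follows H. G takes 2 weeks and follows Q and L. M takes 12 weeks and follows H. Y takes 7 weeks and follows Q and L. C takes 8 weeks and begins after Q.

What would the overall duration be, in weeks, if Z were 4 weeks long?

24

Actual critical path: Q→H→M = 5+7+12 = 24 ⇒ 24 weeks.
The longest path through Z is only 20 weeks, so Z has float 4.
No other chain overtakes it, so the finish is 24 weeks.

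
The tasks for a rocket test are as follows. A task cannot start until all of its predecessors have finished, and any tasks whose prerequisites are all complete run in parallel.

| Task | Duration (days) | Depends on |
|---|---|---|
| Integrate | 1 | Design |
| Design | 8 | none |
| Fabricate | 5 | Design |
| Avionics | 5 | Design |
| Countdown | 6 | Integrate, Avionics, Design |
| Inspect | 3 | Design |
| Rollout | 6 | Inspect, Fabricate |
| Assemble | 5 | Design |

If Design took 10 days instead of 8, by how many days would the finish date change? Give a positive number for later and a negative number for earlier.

2

Critical path before the change: Design→Fabricate→Rollout = 8+5+6 = 19 giving 19 days.
Design lies on that path, so at 10 days the path becomes 21 days.
No other chain overtakes it, so the finish is 21 days.
Change in finish: 21 − 19 = +2 days.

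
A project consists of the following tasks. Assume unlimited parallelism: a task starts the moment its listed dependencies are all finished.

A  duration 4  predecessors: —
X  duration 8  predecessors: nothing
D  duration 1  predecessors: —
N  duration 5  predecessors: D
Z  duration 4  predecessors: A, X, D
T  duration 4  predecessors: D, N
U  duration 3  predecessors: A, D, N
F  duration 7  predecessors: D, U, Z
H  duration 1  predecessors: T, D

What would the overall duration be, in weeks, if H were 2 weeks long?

Baseline: X→Z→F = 8+4+7 = 19 → 19 weeks.
The longest path through H is only 11 weeks, so H has float 8.
The critical path is still X→Z→F; finish is now 19 weeks.

19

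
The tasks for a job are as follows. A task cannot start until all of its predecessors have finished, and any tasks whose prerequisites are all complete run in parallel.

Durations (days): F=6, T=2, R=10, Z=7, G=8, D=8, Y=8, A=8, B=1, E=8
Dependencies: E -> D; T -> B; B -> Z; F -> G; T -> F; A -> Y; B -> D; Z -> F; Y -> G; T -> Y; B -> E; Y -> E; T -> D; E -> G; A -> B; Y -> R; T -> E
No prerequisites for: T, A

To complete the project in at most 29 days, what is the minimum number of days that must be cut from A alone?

3

Current finish: 32 days; target: 29.
A is on every critical path, so each day cut from A cuts the finish by one (this holds down to a finish of 26).
Need 32 − 29 = 3 days off A → A becomes 5 days, finish becomes 29.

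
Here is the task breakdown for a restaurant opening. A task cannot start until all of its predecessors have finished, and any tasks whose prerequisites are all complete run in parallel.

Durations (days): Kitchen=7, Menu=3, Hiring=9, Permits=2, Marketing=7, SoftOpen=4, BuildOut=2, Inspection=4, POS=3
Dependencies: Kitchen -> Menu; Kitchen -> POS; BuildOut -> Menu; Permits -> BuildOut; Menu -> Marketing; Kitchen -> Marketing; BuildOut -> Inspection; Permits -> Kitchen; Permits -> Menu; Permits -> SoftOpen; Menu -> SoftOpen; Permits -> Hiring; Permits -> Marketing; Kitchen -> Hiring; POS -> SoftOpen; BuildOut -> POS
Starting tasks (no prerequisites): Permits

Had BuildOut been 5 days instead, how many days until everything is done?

Baseline: Permits→Kitchen→Menu→Marketing = 2+7+3+7 = 19 → 19 days.
BuildOut is off the critical path — its longest chain is 14 days, giving 5 of slack.
No other chain overtakes it, so the finish is 19 days.

19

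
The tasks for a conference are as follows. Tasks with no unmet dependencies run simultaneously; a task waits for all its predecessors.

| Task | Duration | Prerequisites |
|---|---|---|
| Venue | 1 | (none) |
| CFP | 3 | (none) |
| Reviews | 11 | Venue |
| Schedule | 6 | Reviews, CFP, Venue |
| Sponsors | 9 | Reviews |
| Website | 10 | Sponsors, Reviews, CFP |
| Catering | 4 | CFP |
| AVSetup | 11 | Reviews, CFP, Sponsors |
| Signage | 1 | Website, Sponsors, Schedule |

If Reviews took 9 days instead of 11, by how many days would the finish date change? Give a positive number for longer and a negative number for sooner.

-2

Actual critical path: Venue→Reviews→Sponsors→Website→Signage = 1+11+9+10+1 = 32 ⇒ 32 days.
Since Reviews is critical, the -2 change carries straight to that chain (now 30 days).
That remains the longest chain; total 30 days.
Change in finish: 30 − 32 = -2 days.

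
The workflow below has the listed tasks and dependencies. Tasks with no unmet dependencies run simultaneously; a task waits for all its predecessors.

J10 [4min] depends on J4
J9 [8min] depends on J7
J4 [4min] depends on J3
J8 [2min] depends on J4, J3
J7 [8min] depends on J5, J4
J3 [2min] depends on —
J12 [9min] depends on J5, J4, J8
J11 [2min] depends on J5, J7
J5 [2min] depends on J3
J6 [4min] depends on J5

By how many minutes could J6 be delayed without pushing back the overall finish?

14

The longest chain is J3→J4→J7→J9 = 2+4+8+8 = 22; overall finish 22 minutes.
J6 finishes as early as 8 and must finish by 22.
Float = 22 − 8 = 14.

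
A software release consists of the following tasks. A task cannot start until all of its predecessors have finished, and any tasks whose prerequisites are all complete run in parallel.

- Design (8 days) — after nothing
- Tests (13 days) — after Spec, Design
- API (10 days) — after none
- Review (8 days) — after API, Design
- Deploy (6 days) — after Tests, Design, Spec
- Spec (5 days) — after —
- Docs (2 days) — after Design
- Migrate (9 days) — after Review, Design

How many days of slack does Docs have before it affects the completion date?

17

Design→Tests→Deploy = 8+13+6 = 27 sets the makespan at 27 days.
The longest chain containing Docs totals 10 days.
Float = 27 − 10 = 17.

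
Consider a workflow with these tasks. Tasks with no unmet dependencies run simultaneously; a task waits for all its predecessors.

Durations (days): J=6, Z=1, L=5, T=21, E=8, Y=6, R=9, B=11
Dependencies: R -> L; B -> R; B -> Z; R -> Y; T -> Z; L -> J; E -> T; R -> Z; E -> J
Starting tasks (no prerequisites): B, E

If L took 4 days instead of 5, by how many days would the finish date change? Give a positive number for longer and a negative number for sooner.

-1

Actual critical path: B→R→L→J = 11+9+5+6 = 31 ⇒ 31 days.
Since L is critical, the -1 change carries straight to that chain (now 30 days).
That remains the longest chain; total 30 days.
Change in finish: 30 − 31 = -1 days.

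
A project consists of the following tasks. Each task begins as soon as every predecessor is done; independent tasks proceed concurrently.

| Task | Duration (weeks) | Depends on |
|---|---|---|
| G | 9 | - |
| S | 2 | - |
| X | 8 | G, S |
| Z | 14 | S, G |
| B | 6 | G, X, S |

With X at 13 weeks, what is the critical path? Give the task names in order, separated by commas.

The binding path is G→X→B = 9+8+6 = 23; finish at 23 weeks.
X is on the critical path; changing it to 13 makes that path 28 weeks.
The critical path is still G→X→B; finish is now 28 weeks.

G, X, B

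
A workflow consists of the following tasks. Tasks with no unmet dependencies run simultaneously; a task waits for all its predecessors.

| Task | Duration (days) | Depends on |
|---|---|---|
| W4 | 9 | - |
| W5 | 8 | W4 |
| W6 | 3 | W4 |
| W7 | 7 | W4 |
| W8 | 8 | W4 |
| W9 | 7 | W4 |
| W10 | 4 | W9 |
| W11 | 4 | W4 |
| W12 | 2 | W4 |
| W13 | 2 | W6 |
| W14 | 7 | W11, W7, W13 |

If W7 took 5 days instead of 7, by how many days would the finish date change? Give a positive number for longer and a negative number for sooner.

Actual critical path: W4→W7→W14 = 9+7+7 = 23 ⇒ 23 days.
W7 lies on that path, so at 5 days the path becomes 21 days.
New critical path: W4→W6→W13→W14 = 9+3+2+7 = 21 ⇒ 21 days.
Change in finish: 21 − 23 = -2 days.

-2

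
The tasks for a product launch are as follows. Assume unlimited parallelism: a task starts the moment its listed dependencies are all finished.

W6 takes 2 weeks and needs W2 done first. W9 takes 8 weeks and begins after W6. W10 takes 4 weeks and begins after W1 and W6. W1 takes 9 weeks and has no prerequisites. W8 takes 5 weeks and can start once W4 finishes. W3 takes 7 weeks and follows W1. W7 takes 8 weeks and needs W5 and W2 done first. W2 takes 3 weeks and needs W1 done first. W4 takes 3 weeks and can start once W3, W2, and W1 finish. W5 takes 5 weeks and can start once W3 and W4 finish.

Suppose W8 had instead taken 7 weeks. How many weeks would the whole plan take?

32

Baseline: W1→W3→W4→W5→W7 = 9+7+3+5+8 = 32 → 32 weeks.
W8 is off the critical path — its longest chain is 24 weeks, giving 8 of slack.
No other chain overtakes it, so the finish is 32 weeks.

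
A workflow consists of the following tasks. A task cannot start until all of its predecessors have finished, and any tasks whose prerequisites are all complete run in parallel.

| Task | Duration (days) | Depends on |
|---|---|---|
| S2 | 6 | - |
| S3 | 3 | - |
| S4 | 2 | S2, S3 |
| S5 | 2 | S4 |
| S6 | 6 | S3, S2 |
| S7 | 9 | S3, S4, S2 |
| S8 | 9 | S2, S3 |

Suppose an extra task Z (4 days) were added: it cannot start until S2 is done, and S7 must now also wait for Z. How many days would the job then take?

Originally the job takes 17 days.
With Z inserted, S7 now waits for max(S3, S4, S2, Z).
New critical path: S2→Z→S7 = 6+4+9 = 19 ⇒ 19 days.

19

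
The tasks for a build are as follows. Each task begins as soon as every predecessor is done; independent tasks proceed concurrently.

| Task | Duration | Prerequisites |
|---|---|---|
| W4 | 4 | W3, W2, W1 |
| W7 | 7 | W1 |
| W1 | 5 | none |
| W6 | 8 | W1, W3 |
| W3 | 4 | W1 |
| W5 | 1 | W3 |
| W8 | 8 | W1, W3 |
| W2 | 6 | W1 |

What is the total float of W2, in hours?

2

Critical path: W1→W3→W6 = 5+4+8 = 17, so the finish is 17 hours.
Longest path through W2: 15 hours (earliest finish 11, latest finish 13).
So W2 can slip 13 − 11 = 2 hours.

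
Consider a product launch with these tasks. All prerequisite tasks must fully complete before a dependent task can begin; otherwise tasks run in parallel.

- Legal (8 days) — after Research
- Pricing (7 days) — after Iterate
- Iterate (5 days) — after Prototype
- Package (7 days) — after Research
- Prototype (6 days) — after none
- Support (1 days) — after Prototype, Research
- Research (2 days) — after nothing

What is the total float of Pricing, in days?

0

Critical path: Prototype→Iterate→Pricing = 6+5+7 = 18, so the finish is 18 days.
The longest chain containing Pricing totals 18 days.
Slack of Pricing = 11 − 11 = 0 days.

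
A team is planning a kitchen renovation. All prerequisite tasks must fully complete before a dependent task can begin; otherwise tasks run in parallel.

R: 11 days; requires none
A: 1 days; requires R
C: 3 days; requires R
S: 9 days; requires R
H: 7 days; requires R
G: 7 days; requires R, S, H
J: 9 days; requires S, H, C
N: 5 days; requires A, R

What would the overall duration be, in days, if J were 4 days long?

27

Critical path before the change: R→S→J = 11+9+9 = 29 giving 29 days.
Since J is critical, the -5 change carries straight to that chain (now 24 days).
Now R→S→G = 11+9+7 = 27 is longest, so the finish becomes 27 days.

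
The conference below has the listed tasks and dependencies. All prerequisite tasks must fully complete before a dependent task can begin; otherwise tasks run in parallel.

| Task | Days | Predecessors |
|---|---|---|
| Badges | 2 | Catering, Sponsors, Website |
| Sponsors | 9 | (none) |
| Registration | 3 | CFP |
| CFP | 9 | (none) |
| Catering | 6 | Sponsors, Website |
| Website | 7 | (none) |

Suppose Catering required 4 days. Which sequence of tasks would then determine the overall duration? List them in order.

Sponsors, Catering, Badges

As given, the longest chain is Sponsors→Catering→Badges = 9+6+2 = 17, so the finish is 17 days.
Catering lies on that path, so at 4 days the path becomes 15 days.
That remains the longest chain; total 15 days.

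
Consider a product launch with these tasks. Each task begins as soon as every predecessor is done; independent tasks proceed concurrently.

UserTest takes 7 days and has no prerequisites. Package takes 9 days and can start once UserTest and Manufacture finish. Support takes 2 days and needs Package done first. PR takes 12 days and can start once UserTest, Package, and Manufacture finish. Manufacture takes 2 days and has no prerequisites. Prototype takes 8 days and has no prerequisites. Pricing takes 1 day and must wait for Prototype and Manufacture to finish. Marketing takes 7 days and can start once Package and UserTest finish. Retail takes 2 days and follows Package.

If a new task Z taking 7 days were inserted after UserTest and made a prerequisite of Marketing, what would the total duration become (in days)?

28

Originally the plan takes 28 days.
With Z inserted, Marketing now waits for max(Package, UserTest, Z).
New critical path: UserTest→Package→PR = 7+9+12 = 28 ⇒ 28 days.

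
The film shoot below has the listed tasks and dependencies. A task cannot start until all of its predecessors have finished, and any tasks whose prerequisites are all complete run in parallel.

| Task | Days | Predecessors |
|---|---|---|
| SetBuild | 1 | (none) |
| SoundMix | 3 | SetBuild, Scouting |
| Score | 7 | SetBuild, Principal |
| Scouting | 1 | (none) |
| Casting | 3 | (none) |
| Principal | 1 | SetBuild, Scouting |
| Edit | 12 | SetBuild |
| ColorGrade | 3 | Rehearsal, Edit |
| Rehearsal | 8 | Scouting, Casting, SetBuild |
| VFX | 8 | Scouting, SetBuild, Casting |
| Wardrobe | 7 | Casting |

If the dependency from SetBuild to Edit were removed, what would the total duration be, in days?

Original critical path: SetBuild→Edit→ColorGrade = 1+12+3 = 16 ⇒ 16 days.
Without SetBuild→Edit, Edit's earliest start moves from 1 to 0.
New critical path: Edit→ColorGrade = 12+3 = 15 ⇒ 15 days.

15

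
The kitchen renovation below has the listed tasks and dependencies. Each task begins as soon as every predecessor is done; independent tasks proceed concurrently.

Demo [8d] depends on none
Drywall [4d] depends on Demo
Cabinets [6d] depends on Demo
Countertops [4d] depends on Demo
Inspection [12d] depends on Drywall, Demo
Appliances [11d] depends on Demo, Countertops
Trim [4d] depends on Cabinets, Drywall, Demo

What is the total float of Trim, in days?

6

The longest chain is Demo→Drywall→Inspection = 8+4+12 = 24; overall finish 24 days.
Longest path through Trim: 18 days (earliest finish 18, latest finish 24).
Float = 24 − 18 = 6.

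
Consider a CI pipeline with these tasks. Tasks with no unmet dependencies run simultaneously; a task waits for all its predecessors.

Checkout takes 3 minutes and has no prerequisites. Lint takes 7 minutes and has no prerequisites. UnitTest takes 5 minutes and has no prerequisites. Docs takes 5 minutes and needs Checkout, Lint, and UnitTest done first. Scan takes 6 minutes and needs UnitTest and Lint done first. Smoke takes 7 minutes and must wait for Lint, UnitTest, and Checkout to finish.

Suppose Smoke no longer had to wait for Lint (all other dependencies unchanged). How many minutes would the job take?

13

With the dependency in place, Lint→Smoke = 7+7 = 14 sets the finish at 14 minutes.
Without Lint→Smoke, Smoke's earliest start moves from 7 to 5.
The longest chain is now Lint→Scan = 7+6 = 13, so the job takes 13 minutes.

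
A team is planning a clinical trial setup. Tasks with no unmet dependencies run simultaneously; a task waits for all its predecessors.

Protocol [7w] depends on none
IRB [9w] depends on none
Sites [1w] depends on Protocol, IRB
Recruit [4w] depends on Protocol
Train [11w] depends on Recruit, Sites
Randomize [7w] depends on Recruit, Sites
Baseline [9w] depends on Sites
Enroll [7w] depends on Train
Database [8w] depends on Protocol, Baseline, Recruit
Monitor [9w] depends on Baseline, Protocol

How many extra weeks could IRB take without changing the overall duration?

1

Protocol→Recruit→Train→Enroll = 7+4+11+7 = 29 sets the makespan at 29 weeks.
IRB finishes as early as 9 and must finish by 10.
Slack of IRB = 1 − 0 = 1 week.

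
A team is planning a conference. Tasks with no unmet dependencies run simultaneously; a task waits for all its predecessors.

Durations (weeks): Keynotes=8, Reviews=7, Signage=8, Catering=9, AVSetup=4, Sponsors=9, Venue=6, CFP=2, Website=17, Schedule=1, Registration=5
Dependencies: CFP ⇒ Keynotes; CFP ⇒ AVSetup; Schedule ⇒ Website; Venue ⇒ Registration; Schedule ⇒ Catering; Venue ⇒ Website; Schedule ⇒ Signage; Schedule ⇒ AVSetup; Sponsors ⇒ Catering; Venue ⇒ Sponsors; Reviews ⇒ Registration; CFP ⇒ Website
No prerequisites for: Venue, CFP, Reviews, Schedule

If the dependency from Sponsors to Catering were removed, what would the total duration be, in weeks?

23

With the dependency in place, Venue→Sponsors→Catering = 6+9+9 = 24 sets the finish at 24 weeks.
Without Sponsors→Catering, Catering's earliest start moves from 15 to 1.
New critical path: Venue→Website = 6+17 = 23 ⇒ 23 weeks.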